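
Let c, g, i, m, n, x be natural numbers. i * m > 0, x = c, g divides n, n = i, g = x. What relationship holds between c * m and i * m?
c * m ≤ i * m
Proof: Since g = x and x = c, g = c. g divides n, so c divides n. n = i, so c divides i. Then c * m divides i * m. Because i * m > 0, c * m ≤ i * m.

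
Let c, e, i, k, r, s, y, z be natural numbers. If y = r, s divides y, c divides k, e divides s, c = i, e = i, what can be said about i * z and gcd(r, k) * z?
i * z divides gcd(r, k) * z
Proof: Since e = i and e divides s, i divides s. Because y = r and s divides y, s divides r. i divides s, so i divides r. Since c = i and c divides k, i divides k. From i divides r, i divides gcd(r, k). Then i * z divides gcd(r, k) * z.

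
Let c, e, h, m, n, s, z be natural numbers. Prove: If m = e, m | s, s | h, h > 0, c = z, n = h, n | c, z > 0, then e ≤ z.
Since m | s and s | h, m | h. Because h > 0, m ≤ h. Since m = e, e ≤ h. n = h and n | c, thus h | c. Since c = z, h | z. z > 0, so h ≤ z. e ≤ h, so e ≤ z.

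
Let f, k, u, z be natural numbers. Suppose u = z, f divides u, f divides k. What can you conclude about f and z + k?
f divides z + k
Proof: Because u = z and f divides u, f divides z. Since f divides k, f divides z + k.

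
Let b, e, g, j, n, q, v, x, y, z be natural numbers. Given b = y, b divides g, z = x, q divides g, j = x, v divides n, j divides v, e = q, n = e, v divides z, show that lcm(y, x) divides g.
From b = y and b divides g, y divides g. Because z = x and v divides z, v divides x. j = x and j divides v, therefore x divides v. v divides x, so v = x. n = e and v divides n, therefore v divides e. Since e = q, v divides q. Since q divides g, v divides g. Since v = x, x divides g. y divides g, so lcm(y, x) divides g.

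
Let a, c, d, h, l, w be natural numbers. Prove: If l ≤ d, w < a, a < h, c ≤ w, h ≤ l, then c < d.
Because a < h and h ≤ l, a < l. w < a, so w < l. l ≤ d, so w < d. Since c ≤ w, c < d.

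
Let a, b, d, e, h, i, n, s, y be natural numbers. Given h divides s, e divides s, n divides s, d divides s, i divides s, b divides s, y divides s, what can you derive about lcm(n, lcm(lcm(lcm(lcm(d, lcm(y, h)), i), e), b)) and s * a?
lcm(n, lcm(lcm(lcm(lcm(d, lcm(y, h)), i), e), b)) divides s * a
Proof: Because y divides s and h divides s, lcm(y, h) divides s. Since d divides s, lcm(d, lcm(y, h)) divides s. i divides s, so lcm(lcm(d, lcm(y, h)), i) divides s. Since e divides s, lcm(lcm(lcm(d, lcm(y, h)), i), e) divides s. Since b divides s, lcm(lcm(lcm(lcm(d, lcm(y, h)), i), e), b) divides s. n divides s, so lcm(n, lcm(lcm(lcm(lcm(d, lcm(y, h)), i), e), b)) divides s. Then lcm(n, lcm(lcm(lcm(lcm(d, lcm(y, h)), i), e), b)) divides s * a.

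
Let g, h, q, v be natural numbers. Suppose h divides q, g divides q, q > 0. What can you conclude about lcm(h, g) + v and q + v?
lcm(h, g) + v ≤ q + v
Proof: Because h divides q and g divides q, lcm(h, g) divides q. Because q > 0, lcm(h, g) ≤ q. Then lcm(h, g) + v ≤ q + v.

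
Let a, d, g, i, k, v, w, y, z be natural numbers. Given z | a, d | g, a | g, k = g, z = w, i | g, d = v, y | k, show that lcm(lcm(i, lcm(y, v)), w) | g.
Because k = g and y | k, y | g. From d = v and d | g, v | g. Because y | g, lcm(y, v) | g. Because i | g, lcm(i, lcm(y, v)) | g. z | a and a | g, therefore z | g. From z = w, w | g. lcm(i, lcm(y, v)) | g, so lcm(lcm(i, lcm(y, v)), w) | g.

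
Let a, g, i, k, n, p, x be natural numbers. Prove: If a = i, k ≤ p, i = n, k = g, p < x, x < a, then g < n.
Because a = i and i = n, a = n. p < x and x < a, hence p < a. k ≤ p, so k < a. a = n, so k < n. Since k = g, g < n.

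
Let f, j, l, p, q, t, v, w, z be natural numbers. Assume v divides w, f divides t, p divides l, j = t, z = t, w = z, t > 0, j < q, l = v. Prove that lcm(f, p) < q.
From w = z and z = t, w = t. l = v and p divides l, so p divides v. v divides w, so p divides w. Since w = t, p divides t. Because f divides t, lcm(f, p) divides t. t > 0, so lcm(f, p) ≤ t. j = t and j < q, so t < q. lcm(f, p) ≤ t, so lcm(f, p) < q.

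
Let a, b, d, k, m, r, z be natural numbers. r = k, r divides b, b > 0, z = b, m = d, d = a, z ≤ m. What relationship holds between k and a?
k ≤ a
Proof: From r = k and r divides b, k divides b. b > 0, so k ≤ b. From m = d and d = a, m = a. z ≤ m, so z ≤ a. Since z = b, b ≤ a. Because k ≤ b, k ≤ a.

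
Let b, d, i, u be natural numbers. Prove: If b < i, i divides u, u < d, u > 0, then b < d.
i divides u and u > 0, so i ≤ u. b < i, so b < u. Since u < d, b < d.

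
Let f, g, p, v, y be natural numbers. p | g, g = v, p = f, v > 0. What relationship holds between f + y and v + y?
f + y ≤ v + y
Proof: Because g = v and p | g, p | v. v > 0, so p ≤ v. p = f, so f ≤ v. Then f + y ≤ v + y.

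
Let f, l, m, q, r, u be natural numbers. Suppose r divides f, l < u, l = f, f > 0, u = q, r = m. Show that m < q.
Because r divides f and f > 0, r ≤ f. Because r = m, m ≤ f. l = f and l < u, hence f < u. m ≤ f, so m < u. u = q, so m < q.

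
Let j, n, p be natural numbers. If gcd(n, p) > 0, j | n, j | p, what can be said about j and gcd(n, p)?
j ≤ gcd(n, p)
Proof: Since j | n and j | p, j | gcd(n, p). Since gcd(n, p) > 0, j ≤ gcd(n, p).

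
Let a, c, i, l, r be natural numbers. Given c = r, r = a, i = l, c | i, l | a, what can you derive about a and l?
a = l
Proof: c = r and r = a, thus c = a. Because i = l and c | i, c | l. Because c = a, a | l. Since l | a, a = l.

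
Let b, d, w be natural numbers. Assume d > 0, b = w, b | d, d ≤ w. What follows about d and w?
d = w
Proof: b = w and b | d, thus w | d. d > 0, so w ≤ d. d ≤ w, so d = w.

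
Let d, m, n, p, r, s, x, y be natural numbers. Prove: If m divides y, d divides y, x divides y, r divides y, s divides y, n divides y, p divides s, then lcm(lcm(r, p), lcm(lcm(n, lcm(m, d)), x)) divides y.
p divides s and s divides y, hence p divides y. r divides y, so lcm(r, p) divides y. Because m divides y and d divides y, lcm(m, d) divides y. From n divides y, lcm(n, lcm(m, d)) divides y. x divides y, so lcm(lcm(n, lcm(m, d)), x) divides y. Since lcm(r, p) divides y, lcm(lcm(r, p), lcm(lcm(n, lcm(m, d)), x)) divides y.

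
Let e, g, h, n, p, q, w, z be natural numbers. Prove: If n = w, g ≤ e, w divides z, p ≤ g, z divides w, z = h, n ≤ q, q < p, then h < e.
w divides z and z divides w, therefore w = z. z = h, so w = h. Since n = w and n ≤ q, w ≤ q. w = h, so h ≤ q. Because q < p and p ≤ g, q < g. Since g ≤ e, q < e. h ≤ q, so h < e.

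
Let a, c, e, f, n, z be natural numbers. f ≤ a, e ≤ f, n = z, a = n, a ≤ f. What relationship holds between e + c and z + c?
e + c ≤ z + c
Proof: Since f ≤ a and a ≤ f, f = a. Since a = n, f = n. n = z, so f = z. e ≤ f, so e ≤ z. Then e + c ≤ z + c.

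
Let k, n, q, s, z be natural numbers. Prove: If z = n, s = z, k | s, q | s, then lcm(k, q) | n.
Since s = z and z = n, s = n. Because k | s and q | s, lcm(k, q) | s. Since s = n, lcm(k, q) | n.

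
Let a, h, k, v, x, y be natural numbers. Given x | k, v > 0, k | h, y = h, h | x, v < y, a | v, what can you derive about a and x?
a < x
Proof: x | k and k | h, thus x | h. Since h | x, h = x. y = h, so y = x. From a | v and v > 0, a ≤ v. v < y, so a < y. Because y = x, a < x.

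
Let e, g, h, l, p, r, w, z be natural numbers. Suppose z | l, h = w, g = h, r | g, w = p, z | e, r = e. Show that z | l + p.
Because h = w and w = p, h = p. Since r = e and r | g, e | g. Since g = h, e | h. z | e, so z | h. Since h = p, z | p. Because z | l, z | l + p.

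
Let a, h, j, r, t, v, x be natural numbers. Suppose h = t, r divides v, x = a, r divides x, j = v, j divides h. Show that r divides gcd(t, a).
Because h = t and j divides h, j divides t. Since j = v, v divides t. r divides v, so r divides t. x = a and r divides x, thus r divides a. Since r divides t, r divides gcd(t, a).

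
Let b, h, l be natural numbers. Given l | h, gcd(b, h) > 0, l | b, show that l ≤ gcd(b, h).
From l | b and l | h, l | gcd(b, h). gcd(b, h) > 0, so l ≤ gcd(b, h).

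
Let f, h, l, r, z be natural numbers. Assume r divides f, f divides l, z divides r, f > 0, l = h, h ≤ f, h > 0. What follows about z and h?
z ≤ h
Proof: l = h and f divides l, therefore f divides h. Since h > 0, f ≤ h. From h ≤ f, f = h. From z divides r and r divides f, z divides f. Since f > 0, z ≤ f. Since f = h, z ≤ h.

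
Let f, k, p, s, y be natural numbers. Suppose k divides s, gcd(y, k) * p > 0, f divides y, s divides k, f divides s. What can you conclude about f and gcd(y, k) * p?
f ≤ gcd(y, k) * p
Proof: From s divides k and k divides s, s = k. Since f divides s, f divides k. From f divides y, f divides gcd(y, k). Then f divides gcd(y, k) * p. Since gcd(y, k) * p > 0, f ≤ gcd(y, k) * p.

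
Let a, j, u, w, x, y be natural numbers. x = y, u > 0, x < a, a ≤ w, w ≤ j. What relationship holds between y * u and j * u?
y * u < j * u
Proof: Since x < a and a ≤ w, x < w. w ≤ j, so x < j. x = y, so y < j. Combined with u > 0, by multiplying by a positive, y * u < j * u.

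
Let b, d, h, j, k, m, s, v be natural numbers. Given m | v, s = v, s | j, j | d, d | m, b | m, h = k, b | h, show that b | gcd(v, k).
s = v and s | j, thus v | j. j | d, so v | d. d | m, so v | m. Since m | v, m = v. Because b | m, b | v. h = k and b | h, hence b | k. Since b | v, b | gcd(v, k).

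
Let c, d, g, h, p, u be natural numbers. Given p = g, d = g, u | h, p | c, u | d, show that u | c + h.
Since d = g and u | d, u | g. p = g and p | c, hence g | c. Since u | g, u | c. Since u | h, u | c + h.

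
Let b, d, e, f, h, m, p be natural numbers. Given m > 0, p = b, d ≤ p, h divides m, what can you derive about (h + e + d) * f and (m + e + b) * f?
(h + e + d) * f ≤ (m + e + b) * f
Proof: From h divides m and m > 0, h ≤ m. Then h + e ≤ m + e. p = b and d ≤ p, hence d ≤ b. Because h + e ≤ m + e, h + e + d ≤ m + e + b. By multiplying by a non-negative, (h + e + d) * f ≤ (m + e + b) * f.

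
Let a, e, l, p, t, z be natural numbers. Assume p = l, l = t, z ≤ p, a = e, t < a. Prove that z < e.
From p = l and l = t, p = t. z ≤ p, so z ≤ t. Since a = e and t < a, t < e. Since z ≤ t, z < e.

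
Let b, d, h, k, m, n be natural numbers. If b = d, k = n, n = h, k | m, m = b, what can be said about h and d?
h | d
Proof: Since k = n and n = h, k = h. m = b and k | m, so k | b. From k = h, h | b. b = d, so h | d.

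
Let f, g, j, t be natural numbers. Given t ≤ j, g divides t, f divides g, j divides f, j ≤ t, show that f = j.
t ≤ j and j ≤ t, therefore t = j. f divides g and g divides t, thus f divides t. From t = j, f divides j. Since j divides f, j = f. Then f = j.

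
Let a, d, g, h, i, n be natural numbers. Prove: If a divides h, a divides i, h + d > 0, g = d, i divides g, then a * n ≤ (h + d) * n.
a divides i and i divides g, therefore a divides g. g = d, so a divides d. Since a divides h, a divides h + d. h + d > 0, so a ≤ h + d. By multiplying by a non-negative, a * n ≤ (h + d) * n.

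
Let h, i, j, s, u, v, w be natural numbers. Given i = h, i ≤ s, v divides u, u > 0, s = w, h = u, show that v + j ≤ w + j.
Because v divides u and u > 0, v ≤ u. From i = h and h = u, i = u. From s = w and i ≤ s, i ≤ w. i = u, so u ≤ w. v ≤ u, so v ≤ w. Then v + j ≤ w + j.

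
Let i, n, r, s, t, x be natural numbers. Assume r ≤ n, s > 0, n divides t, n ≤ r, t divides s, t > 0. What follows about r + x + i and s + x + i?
r + x + i ≤ s + x + i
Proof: Since n ≤ r and r ≤ n, n = r. From n divides t and t > 0, n ≤ t. t divides s and s > 0, so t ≤ s. n ≤ t, so n ≤ s. n = r, so r ≤ s. Then r + x ≤ s + x. Then r + x + i ≤ s + x + i.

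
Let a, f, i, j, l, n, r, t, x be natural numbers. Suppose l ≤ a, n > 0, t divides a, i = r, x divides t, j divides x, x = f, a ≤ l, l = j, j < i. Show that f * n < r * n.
From a ≤ l and l ≤ a, a = l. l = j, so a = j. Because x divides t and t divides a, x divides a. Since a = j, x divides j. j divides x, so j = x. Since x = f, j = f. From i = r and j < i, j < r. Since j = f, f < r. Since n > 0, by multiplying by a positive, f * n < r * n.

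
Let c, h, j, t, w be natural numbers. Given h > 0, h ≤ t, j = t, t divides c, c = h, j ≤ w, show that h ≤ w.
c = h and t divides c, so t divides h. Since h > 0, t ≤ h. h ≤ t, so t = h. j = t, so j = h. Since j ≤ w, h ≤ w.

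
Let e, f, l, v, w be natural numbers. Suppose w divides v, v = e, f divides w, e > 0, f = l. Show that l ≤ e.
f = l and f divides w, therefore l divides w. v = e and w divides v, hence w divides e. Since l divides w, l divides e. Since e > 0, l ≤ e.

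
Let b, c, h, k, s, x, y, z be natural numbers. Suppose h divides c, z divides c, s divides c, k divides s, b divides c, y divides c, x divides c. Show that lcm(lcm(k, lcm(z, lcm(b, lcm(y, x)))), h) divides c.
k divides s and s divides c, therefore k divides c. y divides c and x divides c, hence lcm(y, x) divides c. Since b divides c, lcm(b, lcm(y, x)) divides c. From z divides c, lcm(z, lcm(b, lcm(y, x))) divides c. Since k divides c, lcm(k, lcm(z, lcm(b, lcm(y, x)))) divides c. Since h divides c, lcm(lcm(k, lcm(z, lcm(b, lcm(y, x)))), h) divides c.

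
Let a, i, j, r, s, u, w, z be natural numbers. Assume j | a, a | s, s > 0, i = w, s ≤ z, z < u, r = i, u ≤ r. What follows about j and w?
j < w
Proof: j | a and a | s, so j | s. Since s > 0, j ≤ s. r = i and u ≤ r, therefore u ≤ i. z < u, so z < i. s ≤ z, so s < i. From i = w, s < w. j ≤ s, so j < w.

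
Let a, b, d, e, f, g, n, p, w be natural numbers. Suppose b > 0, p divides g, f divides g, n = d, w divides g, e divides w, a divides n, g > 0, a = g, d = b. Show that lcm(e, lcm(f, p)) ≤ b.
e divides w and w divides g, thus e divides g. f divides g and p divides g, so lcm(f, p) divides g. e divides g, so lcm(e, lcm(f, p)) divides g. g > 0, so lcm(e, lcm(f, p)) ≤ g. Since n = d and a divides n, a divides d. Since d = b, a divides b. Since a = g, g divides b. Since b > 0, g ≤ b. From lcm(e, lcm(f, p)) ≤ g, lcm(e, lcm(f, p)) ≤ b.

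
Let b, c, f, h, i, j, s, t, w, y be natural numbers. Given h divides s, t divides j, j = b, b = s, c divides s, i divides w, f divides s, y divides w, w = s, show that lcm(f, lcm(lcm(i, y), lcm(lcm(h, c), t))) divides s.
i divides w and y divides w, therefore lcm(i, y) divides w. w = s, so lcm(i, y) divides s. From h divides s and c divides s, lcm(h, c) divides s. From j = b and b = s, j = s. Since t divides j, t divides s. lcm(h, c) divides s, so lcm(lcm(h, c), t) divides s. Since lcm(i, y) divides s, lcm(lcm(i, y), lcm(lcm(h, c), t)) divides s. Because f divides s, lcm(f, lcm(lcm(i, y), lcm(lcm(h, c), t))) divides s.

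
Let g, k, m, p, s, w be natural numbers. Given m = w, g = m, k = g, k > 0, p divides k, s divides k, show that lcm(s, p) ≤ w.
k = g and g = m, therefore k = m. Since m = w, k = w. s divides k and p divides k, hence lcm(s, p) divides k. Since k > 0, lcm(s, p) ≤ k. k = w, so lcm(s, p) ≤ w.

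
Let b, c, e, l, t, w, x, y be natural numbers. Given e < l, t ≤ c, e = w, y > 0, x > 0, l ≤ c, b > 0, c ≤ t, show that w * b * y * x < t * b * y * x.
c ≤ t and t ≤ c, hence c = t. e < l and l ≤ c, thus e < c. Since e = w, w < c. c = t, so w < t. Because b > 0, w * b < t * b. Because y > 0, w * b * y < t * b * y. Since x > 0, w * b * y * x < t * b * y * x.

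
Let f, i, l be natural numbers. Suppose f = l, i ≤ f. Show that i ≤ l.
Since f = l and i ≤ f, by substitution, i ≤ l.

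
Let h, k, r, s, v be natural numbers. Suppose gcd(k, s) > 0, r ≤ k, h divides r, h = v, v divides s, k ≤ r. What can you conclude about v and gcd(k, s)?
v ≤ gcd(k, s)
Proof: r ≤ k and k ≤ r, thus r = k. h = v and h divides r, therefore v divides r. r = k, so v divides k. v divides s, so v divides gcd(k, s). Since gcd(k, s) > 0, v ≤ gcd(k, s).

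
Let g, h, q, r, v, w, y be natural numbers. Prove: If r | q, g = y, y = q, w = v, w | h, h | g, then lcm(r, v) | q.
g = y and y = q, therefore g = q. From w | h and h | g, w | g. Since w = v, v | g. Since g = q, v | q. r | q, so lcm(r, v) | q.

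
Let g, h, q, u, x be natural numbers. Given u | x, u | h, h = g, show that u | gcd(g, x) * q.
h = g and u | h, thus u | g. Because u | x, u | gcd(g, x). Then u | gcd(g, x) * q.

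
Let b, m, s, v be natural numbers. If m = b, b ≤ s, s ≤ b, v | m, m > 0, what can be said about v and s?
v ≤ s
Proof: b ≤ s and s ≤ b, so b = s. m = b, so m = s. Since v | m and m > 0, v ≤ m. m = s, so v ≤ s.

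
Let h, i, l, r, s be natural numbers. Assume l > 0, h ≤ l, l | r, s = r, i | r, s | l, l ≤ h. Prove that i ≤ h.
l ≤ h and h ≤ l, thus l = h. From s = r and s | l, r | l. l | r, so r = l. Since i | r, i | l. Since l > 0, i ≤ l. l = h, so i ≤ h.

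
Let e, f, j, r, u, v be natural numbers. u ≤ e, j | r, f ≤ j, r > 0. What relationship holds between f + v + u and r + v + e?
f + v + u ≤ r + v + e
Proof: j | r and r > 0, therefore j ≤ r. Because f ≤ j, f ≤ r. Then f + v ≤ r + v. u ≤ e, so f + v + u ≤ r + v + e.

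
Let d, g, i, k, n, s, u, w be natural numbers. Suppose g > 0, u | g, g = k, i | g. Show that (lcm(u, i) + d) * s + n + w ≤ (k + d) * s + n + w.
u | g and i | g, so lcm(u, i) | g. Since g > 0, lcm(u, i) ≤ g. Since g = k, lcm(u, i) ≤ k. Then lcm(u, i) + d ≤ k + d. Then (lcm(u, i) + d) * s ≤ (k + d) * s. Then (lcm(u, i) + d) * s + n ≤ (k + d) * s + n. Then (lcm(u, i) + d) * s + n + w ≤ (k + d) * s + n + w.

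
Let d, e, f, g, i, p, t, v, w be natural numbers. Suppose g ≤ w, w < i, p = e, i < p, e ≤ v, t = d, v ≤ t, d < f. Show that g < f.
Because p = e and i < p, i < e. Since e ≤ v, i < v. Since w < i, w < v. Since t = d and v ≤ t, v ≤ d. d < f, so v < f. w < v, so w < f. g ≤ w, so g < f.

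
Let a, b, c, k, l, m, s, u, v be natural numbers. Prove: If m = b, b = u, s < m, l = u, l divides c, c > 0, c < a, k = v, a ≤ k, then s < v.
Because m = b and b = u, m = u. s < m, so s < u. Since l = u and l divides c, u divides c. Because c > 0, u ≤ c. c < a, so u < a. k = v and a ≤ k, thus a ≤ v. Because u < a, u < v. Since s < u, s < v.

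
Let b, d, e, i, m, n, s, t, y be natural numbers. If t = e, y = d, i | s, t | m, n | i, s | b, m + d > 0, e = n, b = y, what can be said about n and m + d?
n ≤ m + d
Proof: t = e and e = n, hence t = n. t | m, so n | m. Because n | i and i | s, n | s. b = y and s | b, so s | y. n | s, so n | y. y = d, so n | d. Since n | m, n | m + d. m + d > 0, so n ≤ m + d.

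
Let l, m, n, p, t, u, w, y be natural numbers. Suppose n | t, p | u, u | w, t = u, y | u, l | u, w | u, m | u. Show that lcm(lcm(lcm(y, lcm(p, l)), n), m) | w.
u | w and w | u, so u = w. p | u and l | u, so lcm(p, l) | u. y | u, so lcm(y, lcm(p, l)) | u. t = u and n | t, hence n | u. Since lcm(y, lcm(p, l)) | u, lcm(lcm(y, lcm(p, l)), n) | u. Since m | u, lcm(lcm(lcm(y, lcm(p, l)), n), m) | u. u = w, so lcm(lcm(lcm(y, lcm(p, l)), n), m) | w.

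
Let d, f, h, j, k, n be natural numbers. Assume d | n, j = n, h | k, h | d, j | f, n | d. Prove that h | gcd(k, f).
From d | n and n | d, d = n. Because h | d, h | n. Because j = n and j | f, n | f. h | n, so h | f. From h | k, h | gcd(k, f).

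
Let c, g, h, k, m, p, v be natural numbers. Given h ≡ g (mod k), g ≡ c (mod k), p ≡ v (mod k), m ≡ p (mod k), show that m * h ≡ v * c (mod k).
m ≡ p (mod k) and p ≡ v (mod k), thus m ≡ v (mod k). h ≡ g (mod k) and g ≡ c (mod k), so h ≡ c (mod k). Combining with m ≡ v (mod k), by multiplying congruences, m * h ≡ v * c (mod k).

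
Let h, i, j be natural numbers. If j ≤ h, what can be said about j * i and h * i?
j * i ≤ h * i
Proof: j ≤ h. By multiplying by a non-negative, j * i ≤ h * i.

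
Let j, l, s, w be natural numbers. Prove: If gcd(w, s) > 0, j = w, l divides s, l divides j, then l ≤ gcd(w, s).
From j = w and l divides j, l divides w. l divides s, so l divides gcd(w, s). gcd(w, s) > 0, so l ≤ gcd(w, s).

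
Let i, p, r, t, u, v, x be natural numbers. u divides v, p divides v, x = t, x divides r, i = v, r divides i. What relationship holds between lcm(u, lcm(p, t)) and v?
lcm(u, lcm(p, t)) divides v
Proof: i = v and r divides i, hence r divides v. x divides r, so x divides v. Because x = t, t divides v. p divides v, so lcm(p, t) divides v. Since u divides v, lcm(u, lcm(p, t)) divides v.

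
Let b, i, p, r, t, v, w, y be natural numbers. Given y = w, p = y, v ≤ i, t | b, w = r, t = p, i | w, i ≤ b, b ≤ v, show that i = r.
p = y and y = w, hence p = w. b ≤ v and v ≤ i, hence b ≤ i. Since i ≤ b, b = i. t = p and t | b, so p | b. Since b = i, p | i. Since p = w, w | i. Since i | w, i = w. w = r, so i = r.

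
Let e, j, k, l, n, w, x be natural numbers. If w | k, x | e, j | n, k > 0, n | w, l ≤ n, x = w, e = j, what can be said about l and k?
l ≤ k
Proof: e = j and x | e, therefore x | j. x = w, so w | j. Since j | n, w | n. n | w, so w = n. Since w | k, n | k. Since k > 0, n ≤ k. l ≤ n, so l ≤ k.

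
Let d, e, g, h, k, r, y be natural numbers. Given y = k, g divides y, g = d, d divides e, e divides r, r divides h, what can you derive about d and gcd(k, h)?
d divides gcd(k, h)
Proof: y = k and g divides y, hence g divides k. g = d, so d divides k. d divides e and e divides r, so d divides r. r divides h, so d divides h. d divides k, so d divides gcd(k, h).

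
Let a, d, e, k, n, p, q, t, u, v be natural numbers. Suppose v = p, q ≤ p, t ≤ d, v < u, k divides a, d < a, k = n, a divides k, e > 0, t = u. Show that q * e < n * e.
v = p and v < u, therefore p < u. t = u and t ≤ d, hence u ≤ d. p < u, so p < d. q ≤ p, so q < d. a divides k and k divides a, hence a = k. k = n, so a = n. d < a, so d < n. q < d, so q < n. Since e > 0, by multiplying by a positive, q * e < n * e.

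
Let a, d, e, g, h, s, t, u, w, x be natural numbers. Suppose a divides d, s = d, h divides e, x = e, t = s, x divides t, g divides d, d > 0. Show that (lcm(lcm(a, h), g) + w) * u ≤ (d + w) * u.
Since t = s and x divides t, x divides s. x = e, so e divides s. Since h divides e, h divides s. s = d, so h divides d. Because a divides d, lcm(a, h) divides d. g divides d, so lcm(lcm(a, h), g) divides d. Because d > 0, lcm(lcm(a, h), g) ≤ d. Then lcm(lcm(a, h), g) + w ≤ d + w. By multiplying by a non-negative, (lcm(lcm(a, h), g) + w) * u ≤ (d + w) * u.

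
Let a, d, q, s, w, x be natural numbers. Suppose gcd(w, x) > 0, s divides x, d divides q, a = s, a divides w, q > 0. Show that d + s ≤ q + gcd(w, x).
d divides q and q > 0, therefore d ≤ q. a = s and a divides w, therefore s divides w. s divides x, so s divides gcd(w, x). gcd(w, x) > 0, so s ≤ gcd(w, x). Since d ≤ q, d + s ≤ q + gcd(w, x).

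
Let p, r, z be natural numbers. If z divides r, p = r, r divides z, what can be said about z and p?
z = p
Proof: Because r divides z and z divides r, r = z. Since p = r, p = z. Then z = p.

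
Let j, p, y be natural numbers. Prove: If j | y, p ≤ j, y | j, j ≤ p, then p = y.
Since p ≤ j and j ≤ p, p = j. j | y and y | j, therefore j = y. Since p = j, p = y.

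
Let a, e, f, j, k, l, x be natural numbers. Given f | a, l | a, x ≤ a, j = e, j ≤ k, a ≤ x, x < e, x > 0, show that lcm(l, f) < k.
a ≤ x and x ≤ a, hence a = x. From l | a and f | a, lcm(l, f) | a. a = x, so lcm(l, f) | x. x > 0, so lcm(l, f) ≤ x. x < e, so lcm(l, f) < e. j = e and j ≤ k, thus e ≤ k. lcm(l, f) < e, so lcm(l, f) < k.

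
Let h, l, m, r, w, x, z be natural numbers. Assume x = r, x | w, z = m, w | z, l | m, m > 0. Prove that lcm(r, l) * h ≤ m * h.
z = m and w | z, so w | m. Since x | w, x | m. Since x = r, r | m. Since l | m, lcm(r, l) | m. Since m > 0, lcm(r, l) ≤ m. Then lcm(r, l) * h ≤ m * h.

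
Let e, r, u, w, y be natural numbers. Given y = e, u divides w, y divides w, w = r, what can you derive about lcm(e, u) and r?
lcm(e, u) divides r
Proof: y = e and y divides w, hence e divides w. Since u divides w, lcm(e, u) divides w. w = r, so lcm(e, u) divides r.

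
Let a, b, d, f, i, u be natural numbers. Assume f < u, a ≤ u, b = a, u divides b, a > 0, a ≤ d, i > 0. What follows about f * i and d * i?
f * i < d * i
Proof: Because b = a and u divides b, u divides a. a > 0, so u ≤ a. Since a ≤ u, a = u. Since a ≤ d, u ≤ d. f < u, so f < d. Since i > 0, by multiplying by a positive, f * i < d * i.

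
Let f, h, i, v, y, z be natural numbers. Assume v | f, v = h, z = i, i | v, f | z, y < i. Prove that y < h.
v | f and f | z, therefore v | z. Since z = i, v | i. Since i | v, i = v. Since v = h, i = h. From y < i, y < h.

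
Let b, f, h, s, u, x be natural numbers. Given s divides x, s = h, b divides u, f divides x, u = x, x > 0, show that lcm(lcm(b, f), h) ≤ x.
Since u = x and b divides u, b divides x. Since f divides x, lcm(b, f) divides x. s = h and s divides x, hence h divides x. lcm(b, f) divides x, so lcm(lcm(b, f), h) divides x. From x > 0, lcm(lcm(b, f), h) ≤ x.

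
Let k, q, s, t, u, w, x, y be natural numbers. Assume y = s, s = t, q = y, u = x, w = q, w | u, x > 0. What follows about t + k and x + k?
t + k ≤ x + k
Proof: y = s and s = t, so y = t. w = q and w | u, so q | u. From u = x, q | x. Since q = y, y | x. Since x > 0, y ≤ x. Because y = t, t ≤ x. Then t + k ≤ x + k.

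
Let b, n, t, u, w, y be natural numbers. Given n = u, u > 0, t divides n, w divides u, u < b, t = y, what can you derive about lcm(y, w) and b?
lcm(y, w) < b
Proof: n = u and t divides n, therefore t divides u. t = y, so y divides u. w divides u, so lcm(y, w) divides u. Since u > 0, lcm(y, w) ≤ u. u < b, so lcm(y, w) < b.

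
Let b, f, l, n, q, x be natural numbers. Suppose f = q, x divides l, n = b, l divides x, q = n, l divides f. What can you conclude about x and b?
x divides b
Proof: q = n and n = b, thus q = b. l divides x and x divides l, hence l = x. l divides f, so x divides f. f = q, so x divides q. q = b, so x divides b.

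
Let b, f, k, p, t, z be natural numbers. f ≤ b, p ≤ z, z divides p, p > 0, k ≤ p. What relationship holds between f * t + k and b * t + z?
f * t + k ≤ b * t + z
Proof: f ≤ b. By multiplying by a non-negative, f * t ≤ b * t. Since z divides p and p > 0, z ≤ p. Since p ≤ z, p = z. k ≤ p, so k ≤ z. Since f * t ≤ b * t, f * t + k ≤ b * t + z.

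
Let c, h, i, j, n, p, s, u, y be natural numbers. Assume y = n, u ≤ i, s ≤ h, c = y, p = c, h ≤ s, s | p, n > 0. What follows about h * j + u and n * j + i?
h * j + u ≤ n * j + i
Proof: Since s ≤ h and h ≤ s, s = h. Since p = c and c = y, p = y. s | p, so s | y. Because y = n, s | n. n > 0, so s ≤ n. Since s = h, h ≤ n. Then h * j ≤ n * j. Since u ≤ i, h * j + u ≤ n * j + i.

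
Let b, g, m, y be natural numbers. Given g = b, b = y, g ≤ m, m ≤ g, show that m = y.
m ≤ g and g ≤ m, hence m = g. Since g = b, m = b. Since b = y, m = y.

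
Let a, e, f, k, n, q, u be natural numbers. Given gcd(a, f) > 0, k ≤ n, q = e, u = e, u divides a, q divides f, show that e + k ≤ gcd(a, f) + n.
From u = e and u divides a, e divides a. q = e and q divides f, so e divides f. e divides a, so e divides gcd(a, f). gcd(a, f) > 0, so e ≤ gcd(a, f). k ≤ n, so e + k ≤ gcd(a, f) + n.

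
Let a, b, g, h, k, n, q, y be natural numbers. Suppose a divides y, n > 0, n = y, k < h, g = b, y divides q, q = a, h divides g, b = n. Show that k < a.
q = a and y divides q, hence y divides a. a divides y, so y = a. n = y, so n = a. Since g = b and b = n, g = n. Since h divides g, h divides n. n > 0, so h ≤ n. k < h, so k < n. n = a, so k < a.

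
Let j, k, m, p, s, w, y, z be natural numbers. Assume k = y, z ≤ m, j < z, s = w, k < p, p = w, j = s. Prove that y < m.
From p = w and k < p, k < w. j = s and s = w, therefore j = w. Because j < z and z ≤ m, j < m. Since j = w, w < m. k < w, so k < m. From k = y, y < m.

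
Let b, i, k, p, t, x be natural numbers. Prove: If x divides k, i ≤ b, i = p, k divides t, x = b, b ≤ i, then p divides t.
Since b ≤ i and i ≤ b, b = i. Since i = p, b = p. From x = b and x divides k, b divides k. Since k divides t, b divides t. Since b = p, p divides t.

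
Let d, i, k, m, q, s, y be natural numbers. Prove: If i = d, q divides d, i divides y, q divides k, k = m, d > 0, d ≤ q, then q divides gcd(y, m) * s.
Because q divides d and d > 0, q ≤ d. d ≤ q, so d = q. i = d, so i = q. i divides y, so q divides y. k = m and q divides k, hence q divides m. Since q divides y, q divides gcd(y, m). Then q divides gcd(y, m) * s.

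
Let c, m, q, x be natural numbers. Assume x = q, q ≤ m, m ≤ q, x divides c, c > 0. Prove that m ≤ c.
From q ≤ m and m ≤ q, q = m. Because x = q and x divides c, q divides c. Since q = m, m divides c. Since c > 0, m ≤ c.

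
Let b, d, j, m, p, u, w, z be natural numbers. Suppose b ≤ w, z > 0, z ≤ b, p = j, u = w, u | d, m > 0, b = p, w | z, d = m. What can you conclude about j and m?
j ≤ m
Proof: Since w | z and z > 0, w ≤ z. Since z ≤ b, w ≤ b. b ≤ w, so w = b. From b = p, w = p. u = w and u | d, hence w | d. Since d = m, w | m. Since w = p, p | m. p = j, so j | m. From m > 0, j ≤ m.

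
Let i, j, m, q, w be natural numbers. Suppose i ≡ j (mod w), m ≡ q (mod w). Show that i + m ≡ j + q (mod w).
i ≡ j (mod w) and m ≡ q (mod w). By adding congruences, i + m ≡ j + q (mod w).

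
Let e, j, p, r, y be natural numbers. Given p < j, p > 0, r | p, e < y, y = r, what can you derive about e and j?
e < j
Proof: Because y = r and e < y, e < r. From r | p and p > 0, r ≤ p. e < r, so e < p. Since p < j, e < j.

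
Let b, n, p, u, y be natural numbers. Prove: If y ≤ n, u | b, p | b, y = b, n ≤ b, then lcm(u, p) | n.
y = b and y ≤ n, thus b ≤ n. From n ≤ b, b = n. u | b and p | b, so lcm(u, p) | b. b = n, so lcm(u, p) | n.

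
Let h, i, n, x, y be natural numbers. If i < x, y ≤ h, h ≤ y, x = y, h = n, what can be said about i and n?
i < n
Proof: y ≤ h and h ≤ y, thus y = h. h = n, so y = n. x = y and i < x, so i < y. Since y = n, i < n.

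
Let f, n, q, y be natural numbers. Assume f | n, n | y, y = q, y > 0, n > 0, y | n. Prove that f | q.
n | y and y > 0, hence n ≤ y. y | n and n > 0, hence y ≤ n. From n ≤ y, n = y. Since y = q, n = q. Since f | n, f | q.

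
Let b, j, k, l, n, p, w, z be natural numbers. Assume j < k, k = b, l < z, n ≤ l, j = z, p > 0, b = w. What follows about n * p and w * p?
n * p < w * p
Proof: From j = z and j < k, z < k. l < z, so l < k. n ≤ l, so n < k. k = b, so n < b. From b = w, n < w. Since p > 0, n * p < w * p.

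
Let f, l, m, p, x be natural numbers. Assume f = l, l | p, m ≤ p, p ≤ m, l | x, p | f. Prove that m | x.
f = l and p | f, so p | l. Since l | p, l = p. p ≤ m and m ≤ p, so p = m. Since l = p, l = m. l | x, so m | x.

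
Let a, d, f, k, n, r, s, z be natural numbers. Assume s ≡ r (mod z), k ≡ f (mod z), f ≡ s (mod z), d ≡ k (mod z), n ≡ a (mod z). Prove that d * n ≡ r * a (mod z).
Because d ≡ k (mod z) and k ≡ f (mod z), d ≡ f (mod z). f ≡ s (mod z), so d ≡ s (mod z). s ≡ r (mod z), so d ≡ r (mod z). Since n ≡ a (mod z), by multiplying congruences, d * n ≡ r * a (mod z).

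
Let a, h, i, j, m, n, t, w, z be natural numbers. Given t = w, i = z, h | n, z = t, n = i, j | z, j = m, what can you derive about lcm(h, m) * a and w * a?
lcm(h, m) * a | w * a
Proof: z = t and t = w, so z = w. n = i and i = z, hence n = z. Since h | n, h | z. j = m and j | z, hence m | z. Since h | z, lcm(h, m) | z. z = w, so lcm(h, m) | w. Then lcm(h, m) * a | w * a.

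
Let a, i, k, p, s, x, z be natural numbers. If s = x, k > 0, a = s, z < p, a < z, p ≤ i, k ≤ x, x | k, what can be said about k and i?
k < i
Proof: x | k and k > 0, therefore x ≤ k. Since k ≤ x, x = k. s = x, so s = k. a = s and a < z, so s < z. Since z < p, s < p. p ≤ i, so s < i. s = k, so k < i.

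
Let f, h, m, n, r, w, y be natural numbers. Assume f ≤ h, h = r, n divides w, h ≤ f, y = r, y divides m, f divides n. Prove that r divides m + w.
y = r and y divides m, hence r divides m. f ≤ h and h ≤ f, so f = h. Since h = r, f = r. f divides n and n divides w, thus f divides w. f = r, so r divides w. Since r divides m, r divides m + w.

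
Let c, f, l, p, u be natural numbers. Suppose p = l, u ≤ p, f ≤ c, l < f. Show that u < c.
p = l and u ≤ p, therefore u ≤ l. l < f and f ≤ c, so l < c. Since u ≤ l, u < c.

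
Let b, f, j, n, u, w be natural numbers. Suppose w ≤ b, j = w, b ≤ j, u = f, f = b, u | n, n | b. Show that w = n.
Since j = w and b ≤ j, b ≤ w. Since w ≤ b, w = b. From u = f and f = b, u = b. Since u | n, b | n. Since n | b, b = n. w = b, so w = n.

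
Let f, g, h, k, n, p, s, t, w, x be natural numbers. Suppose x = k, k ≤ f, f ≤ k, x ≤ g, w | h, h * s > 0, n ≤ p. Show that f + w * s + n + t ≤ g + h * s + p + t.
Because k ≤ f and f ≤ k, k = f. Since x = k, x = f. x ≤ g, so f ≤ g. w | h, therefore w * s | h * s. Since h * s > 0, w * s ≤ h * s. n ≤ p, so w * s + n ≤ h * s + p. f ≤ g, so f + w * s + n ≤ g + h * s + p. Then f + w * s + n + t ≤ g + h * s + p + t.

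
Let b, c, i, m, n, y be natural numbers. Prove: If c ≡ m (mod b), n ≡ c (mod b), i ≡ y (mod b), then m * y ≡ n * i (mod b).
n ≡ c (mod b) and c ≡ m (mod b), hence n ≡ m (mod b). Because i ≡ y (mod b), by multiplying congruences, n * i ≡ m * y (mod b). Then m * y ≡ n * i (mod b).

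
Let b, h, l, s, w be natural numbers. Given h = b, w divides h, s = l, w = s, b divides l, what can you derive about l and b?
l = b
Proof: From w = s and s = l, w = l. h = b and w divides h, therefore w divides b. Since w = l, l divides b. b divides l, so b = l. Then l = b.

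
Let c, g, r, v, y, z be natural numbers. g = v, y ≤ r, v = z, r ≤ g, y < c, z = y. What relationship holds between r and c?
r < c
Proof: g = v and v = z, thus g = z. Since z = y, g = y. r ≤ g, so r ≤ y. y ≤ r, so y = r. y < c, so r < c.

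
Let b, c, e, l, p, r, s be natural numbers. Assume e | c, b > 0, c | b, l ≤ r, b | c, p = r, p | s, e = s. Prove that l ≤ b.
Because c | b and b | c, c = b. From e = s and e | c, s | c. Since p | s, p | c. p = r, so r | c. Because c = b, r | b. Because b > 0, r ≤ b. l ≤ r, so l ≤ b.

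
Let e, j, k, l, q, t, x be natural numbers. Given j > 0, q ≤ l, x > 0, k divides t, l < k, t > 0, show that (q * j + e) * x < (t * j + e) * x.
From q ≤ l and l < k, q < k. From k divides t and t > 0, k ≤ t. q < k, so q < t. Combining with j > 0, by multiplying by a positive, q * j < t * j. Then q * j + e < t * j + e. Combining with x > 0, by multiplying by a positive, (q * j + e) * x < (t * j + e) * x.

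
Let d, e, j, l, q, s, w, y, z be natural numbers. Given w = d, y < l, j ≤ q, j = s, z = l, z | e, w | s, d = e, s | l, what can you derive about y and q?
y < q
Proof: z = l and z | e, thus l | e. w = d and d = e, hence w = e. Because w | s, e | s. Since l | e, l | s. Since s | l, l = s. Since y < l, y < s. From j = s and j ≤ q, s ≤ q. y < s, so y < q.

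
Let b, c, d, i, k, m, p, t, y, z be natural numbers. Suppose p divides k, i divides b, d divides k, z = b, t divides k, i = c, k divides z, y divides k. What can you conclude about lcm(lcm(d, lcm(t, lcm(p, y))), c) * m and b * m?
lcm(lcm(d, lcm(t, lcm(p, y))), c) * m divides b * m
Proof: p divides k and y divides k, therefore lcm(p, y) divides k. Because t divides k, lcm(t, lcm(p, y)) divides k. d divides k, so lcm(d, lcm(t, lcm(p, y))) divides k. Since k divides z, lcm(d, lcm(t, lcm(p, y))) divides z. z = b, so lcm(d, lcm(t, lcm(p, y))) divides b. From i = c and i divides b, c divides b. From lcm(d, lcm(t, lcm(p, y))) divides b, lcm(lcm(d, lcm(t, lcm(p, y))), c) divides b. Then lcm(lcm(d, lcm(t, lcm(p, y))), c) * m divides b * m.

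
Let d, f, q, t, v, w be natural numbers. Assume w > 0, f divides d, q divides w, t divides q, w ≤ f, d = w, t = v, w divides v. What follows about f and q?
f = q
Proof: d = w and f divides d, hence f divides w. w > 0, so f ≤ w. Since w ≤ f, f = w. t = v and t divides q, hence v divides q. w divides v, so w divides q. Since q divides w, w = q. f = w, so f = q.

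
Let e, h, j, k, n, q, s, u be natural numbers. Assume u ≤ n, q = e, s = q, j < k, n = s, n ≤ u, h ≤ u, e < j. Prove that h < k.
Because u ≤ n and n ≤ u, u = n. Since n = s, u = s. Since s = q, u = q. Since h ≤ u, h ≤ q. q = e, so h ≤ e. From e < j and j < k, e < k. h ≤ e, so h < k.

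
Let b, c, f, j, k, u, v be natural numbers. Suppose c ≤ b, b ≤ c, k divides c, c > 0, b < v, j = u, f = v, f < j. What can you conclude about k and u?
k < u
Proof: c ≤ b and b ≤ c, therefore c = b. k divides c and c > 0, therefore k ≤ c. c = b, so k ≤ b. f = v and f < j, hence v < j. From j = u, v < u. b < v, so b < u. Since k ≤ b, k < u.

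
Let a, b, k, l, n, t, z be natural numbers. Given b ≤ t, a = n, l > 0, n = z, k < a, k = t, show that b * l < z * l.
Since a = n and n = z, a = z. Since k = t and k < a, t < a. b ≤ t, so b < a. a = z, so b < z. Using l > 0, by multiplying by a positive, b * l < z * l.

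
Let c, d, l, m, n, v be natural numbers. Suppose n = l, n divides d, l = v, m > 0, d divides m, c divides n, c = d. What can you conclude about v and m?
v ≤ m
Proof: Since n = l and l = v, n = v. Because c = d and c divides n, d divides n. n divides d, so d = n. d divides m, so n divides m. Since m > 0, n ≤ m. n = v, so v ≤ m.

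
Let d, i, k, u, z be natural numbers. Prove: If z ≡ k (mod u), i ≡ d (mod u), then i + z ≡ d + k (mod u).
i ≡ d (mod u) and z ≡ k (mod u). By adding congruences, i + z ≡ d + k (mod u).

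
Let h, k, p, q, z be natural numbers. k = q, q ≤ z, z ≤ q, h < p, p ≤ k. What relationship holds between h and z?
h < z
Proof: From q ≤ z and z ≤ q, q = z. Since k = q, k = z. From h < p and p ≤ k, h < k. k = z, so h < z.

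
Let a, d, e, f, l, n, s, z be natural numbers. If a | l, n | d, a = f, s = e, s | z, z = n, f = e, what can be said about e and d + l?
e | d + l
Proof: z = n and s | z, therefore s | n. n | d, so s | d. Since s = e, e | d. From a = f and a | l, f | l. f = e, so e | l. Since e | d, e | d + l.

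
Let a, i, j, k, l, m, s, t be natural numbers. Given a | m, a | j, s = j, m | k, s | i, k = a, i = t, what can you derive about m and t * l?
m | t * l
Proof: k = a and m | k, hence m | a. Since a | m, a = m. s = j and s | i, hence j | i. Because i = t, j | t. a | j, so a | t. Since a = m, m | t. Then m | t * l.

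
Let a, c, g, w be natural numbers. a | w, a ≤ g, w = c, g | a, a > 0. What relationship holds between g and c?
g | c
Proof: Because g | a and a > 0, g ≤ a. a ≤ g, so a = g. Since w = c and a | w, a | c. a = g, so g | c.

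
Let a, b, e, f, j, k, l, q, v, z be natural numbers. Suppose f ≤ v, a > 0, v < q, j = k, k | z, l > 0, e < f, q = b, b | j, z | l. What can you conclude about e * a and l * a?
e * a < l * a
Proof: f ≤ v and v < q, hence f < q. Since q = b, f < b. Since j = k and b | j, b | k. Since k | z, b | z. From z | l, b | l. l > 0, so b ≤ l. f < b, so f < l. From e < f, e < l. a > 0, so e * a < l * a.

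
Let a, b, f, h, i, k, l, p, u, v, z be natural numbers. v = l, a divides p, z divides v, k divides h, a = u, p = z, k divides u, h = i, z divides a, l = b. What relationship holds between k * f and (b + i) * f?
k * f divides (b + i) * f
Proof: From p = z and a divides p, a divides z. Since z divides a, z = a. z divides v, so a divides v. Since a = u, u divides v. Since k divides u, k divides v. From v = l, k divides l. From l = b, k divides b. h = i and k divides h, thus k divides i. Because k divides b, k divides b + i. Then k * f divides (b + i) * f.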